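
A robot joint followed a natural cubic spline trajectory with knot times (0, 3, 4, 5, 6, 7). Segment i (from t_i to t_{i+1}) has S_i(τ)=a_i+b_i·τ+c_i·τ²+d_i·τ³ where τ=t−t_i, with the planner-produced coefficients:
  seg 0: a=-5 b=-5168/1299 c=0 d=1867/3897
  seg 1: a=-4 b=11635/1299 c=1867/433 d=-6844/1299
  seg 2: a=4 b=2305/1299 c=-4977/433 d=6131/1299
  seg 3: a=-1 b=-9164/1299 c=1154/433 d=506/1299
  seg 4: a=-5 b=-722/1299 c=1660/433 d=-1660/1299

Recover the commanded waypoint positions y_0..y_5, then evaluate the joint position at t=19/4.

y_0 = S_0(0) = a_0 = -5
y_1 = S_1(0) = a_1 = -4
y_2 = S_2(0) = a_2 = 4
y_3 = S_3(0) = a_3 = -1
y_4 = S_4(0) = a_4 = -5
y_5 = S_4(1) = -3
t_q=19/4 is in segment 2 (τ=3/4); S_2(τ)=23735/27712

y_0=-5 y_1=-4 y_2=4 y_3=-1 y_4=-5 y_5=-3
S(19/4) = 23735/27712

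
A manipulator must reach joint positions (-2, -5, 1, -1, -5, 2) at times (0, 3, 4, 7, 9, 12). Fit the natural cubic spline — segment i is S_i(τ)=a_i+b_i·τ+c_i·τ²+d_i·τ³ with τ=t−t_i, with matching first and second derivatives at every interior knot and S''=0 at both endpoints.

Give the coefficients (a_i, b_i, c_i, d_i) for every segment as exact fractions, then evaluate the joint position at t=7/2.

Δ: Δ0=-1, Δ1=6, Δ2=-2/3, Δ3=-2, Δ4=7/3
row 1: diag=8, rhs=42; c'=1/8, d'=21/4
row 2: denom=8−1·1/8=63/8; d'=(-40−1·21/4)/(63/8)=-362/63
row 3: denom=10−3·8/21=62/7; d'=(-8−3·-362/63)/(62/7)=97/93
row 4: denom=10−2·7/31=296/31; d'=(26−2·97/93)/(296/31)=278/111
back: M4=278/111
back: M3=97/93−7/31·278/111=53/111
back: M2=-362/63−8/21·53/111=-658/111
back: M1=21/4−1/8·-658/111=665/111
M: M0=0, M1=665/111, M2=-658/111, M3=53/111, M4=278/111, M5=0
seg 0: a=-2, c=M0/2=0, d=(M1−M0)/(6·3)=665/1998, b=Δ0−h0·(2M0+M1)/6=-887/222
seg 1: a=-5, c=M1/2=665/222, d=(M2−M1)/(6·1)=-147/74, b=Δ1−h1·(2M1+M2)/6=554/111
seg 2: a=1, c=M2/2=-329/111, d=(M3−M2)/(6·3)=79/222, b=Δ2−h2·(2M2+M3)/6=1115/222
seg 3: a=-1, c=M3/2=53/222, d=(M4−M3)/(6·2)=25/148, b=Δ3−h3·(2M3+M4)/6=-350/111
seg 4: a=-5, c=M4/2=139/111, d=(M5−M4)/(6·3)=-139/999, b=Δ4−h4·(2M4+M5)/6=-19/111
t_q=7/2 → seg 1, τ=1/2; S=-5+554/111·τ+665/222·τ²+-147/74·τ³=-3559/1776

  seg 0: a=-2 b=-887/222 c=0 d=665/1998
  seg 1: a=-5 b=554/111 c=665/222 d=-147/74
  seg 2: a=1 b=1115/222 c=-329/111 d=79/222
  seg 3: a=-1 b=-350/111 c=53/222 d=25/148
  seg 4: a=-5 b=-19/111 c=139/111 d=-139/999
S(7/2) = -3559/1776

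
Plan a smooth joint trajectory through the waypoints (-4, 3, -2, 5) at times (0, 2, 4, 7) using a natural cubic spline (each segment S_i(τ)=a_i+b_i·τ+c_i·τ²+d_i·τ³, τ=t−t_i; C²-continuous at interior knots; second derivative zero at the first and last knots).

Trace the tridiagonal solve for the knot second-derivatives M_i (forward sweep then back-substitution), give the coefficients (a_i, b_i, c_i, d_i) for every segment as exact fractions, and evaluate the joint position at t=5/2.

  seg 0: a=-4 b=16/3 c=0 d=-11/24
  seg 1: a=3 b=-1/6 c=-11/4 d=19/24
  seg 2: a=-2 b=-5/3 c=2 d=-2/9
S(5/2) = 149/64

Δ: Δ0=7/2, Δ1=-5/2, Δ2=7/3
row 1: diag=8, rhs=-36; c'=1/4, d'=-9/2
row 2: denom=10−2·1/4=19/2; d'=(29−2·-9/2)/(19/2)=4
back: M2=4
back: M1=-9/2−1/4·4=-11/2
M: M0=0, M1=-11/2, M2=4, M3=0
seg 0: a=-4, c=M0/2=0, d=(M1−M0)/(6·2)=-11/24, b=Δ0−h0·(2M0+M1)/6=16/3
seg 1: a=3, c=M1/2=-11/4, d=(M2−M1)/(6·2)=19/24, b=Δ1−h1·(2M1+M2)/6=-1/6
seg 2: a=-2, c=M2/2=2, d=(M3−M2)/(6·3)=-2/9, b=Δ2−h2·(2M2+M3)/6=-5/3
t_q=5/2 → seg 1, τ=1/2; S=3+-1/6·τ+-11/4·τ²+19/24·τ³=149/64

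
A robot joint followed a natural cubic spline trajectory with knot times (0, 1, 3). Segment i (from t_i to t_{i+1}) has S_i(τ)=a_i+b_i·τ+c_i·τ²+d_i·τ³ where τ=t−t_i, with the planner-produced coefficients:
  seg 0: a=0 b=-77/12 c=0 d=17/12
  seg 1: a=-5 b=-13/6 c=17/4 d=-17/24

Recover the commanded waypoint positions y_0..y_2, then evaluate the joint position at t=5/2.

y_0=0 y_1=-5 y_2=2
S(5/2) = -69/64

y_0 = S_0(0) = a_0 = 0
y_1 = S_1(0) = a_1 = -5
y_2 = S_1(2) = 2
t_q=5/2 is in segment 1 (τ=3/2); S_1(τ)=-69/64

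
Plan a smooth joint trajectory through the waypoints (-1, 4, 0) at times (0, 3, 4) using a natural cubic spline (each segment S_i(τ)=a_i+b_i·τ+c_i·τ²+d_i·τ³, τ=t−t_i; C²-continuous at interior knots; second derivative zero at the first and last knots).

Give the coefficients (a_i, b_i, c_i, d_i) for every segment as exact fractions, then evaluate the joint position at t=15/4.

Δ: Δ0=5/3, Δ1=-4
row 1: diag=8, rhs=-34; c'=1/8, d'=-17/4
back: M1=-17/4
M: M0=0, M1=-17/4, M2=0
seg 0: a=-1, c=M0/2=0, d=(M1−M0)/(6·3)=-17/72, b=Δ0−h0·(2M0+M1)/6=91/24
seg 1: a=4, c=M1/2=-17/8, d=(M2−M1)/(6·1)=17/24, b=Δ1−h1·(2M1+M2)/6=-31/12
t_q=15/4 → seg 1, τ=3/4; S=4+-31/12·τ+-17/8·τ²+17/24·τ³=597/512

  seg 0: a=-1 b=91/24 c=0 d=-17/72
  seg 1: a=4 b=-31/12 c=-17/8 d=17/24
S(15/4) = 597/512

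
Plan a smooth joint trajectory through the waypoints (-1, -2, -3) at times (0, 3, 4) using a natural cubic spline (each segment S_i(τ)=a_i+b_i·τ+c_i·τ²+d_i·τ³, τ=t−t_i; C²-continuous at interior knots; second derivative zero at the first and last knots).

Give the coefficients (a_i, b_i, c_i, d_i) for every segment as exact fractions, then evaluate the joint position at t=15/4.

  seg 0: a=-1 b=-1/12 c=0 d=-1/36
  seg 1: a=-2 b=-5/6 c=-1/4 d=1/12
S(15/4) = -699/256

Δ: Δ0=-1/3, Δ1=-1
row 1: diag=8, rhs=-4; c'=1/8, d'=-1/2
back: M1=-1/2
M: M0=0, M1=-1/2, M2=0
seg 0: a=-1, c=M0/2=0, d=(M1−M0)/(6·3)=-1/36, b=Δ0−h0·(2M0+M1)/6=-1/12
seg 1: a=-2, c=M1/2=-1/4, d=(M2−M1)/(6·1)=1/12, b=Δ1−h1·(2M1+M2)/6=-5/6
t_q=15/4 → seg 1, τ=3/4; S=-2+-5/6·τ+-1/4·τ²+1/12·τ³=-699/256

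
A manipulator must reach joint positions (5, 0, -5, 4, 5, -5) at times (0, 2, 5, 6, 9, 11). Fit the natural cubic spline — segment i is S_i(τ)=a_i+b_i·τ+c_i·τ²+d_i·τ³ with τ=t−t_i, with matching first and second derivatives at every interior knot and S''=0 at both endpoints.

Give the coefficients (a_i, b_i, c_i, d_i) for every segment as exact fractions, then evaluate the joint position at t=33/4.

Δ: Δ0=-5/2, Δ1=-5/3, Δ2=9, Δ3=1/3, Δ4=-5
row 1: diag=10, rhs=5; c'=3/10, d'=1/2
row 2: denom=8−3·3/10=71/10; d'=(64−3·1/2)/(71/10)=625/71
row 3: denom=8−1·10/71=558/71; d'=(-52−1·625/71)/(558/71)=-1439/186
row 4: denom=10−3·71/186=549/62; d'=(-32−3·-1439/186)/(549/62)=-545/549
back: M4=-545/549
back: M3=-1439/186−71/186·-545/549=-12118/1647
back: M2=625/71−10/71·-12118/1647=16205/1647
back: M1=1/2−3/10·16205/1647=-1346/549
M: M0=0, M1=-1346/549, M2=16205/1647, M3=-12118/1647, M4=-545/549, M5=0
seg 0: a=5, c=M0/2=0, d=(M1−M0)/(6·2)=-673/3294, b=Δ0−h0·(2M0+M1)/6=-5543/3294
seg 1: a=0, c=M1/2=-673/549, d=(M2−M1)/(6·3)=20243/29646, b=Δ1−h1·(2M1+M2)/6=-13619/3294
seg 2: a=-5, c=M2/2=16205/3294, d=(M3−M2)/(6·1)=-1049/366, b=Δ2−h2·(2M2+M3)/6=11441/1647
seg 3: a=4, c=M3/2=-6059/1647, d=(M4−M3)/(6·3)=10483/29646, b=Δ3−h3·(2M3+M4)/6=26969/3294
seg 4: a=5, c=M4/2=-545/1098, d=(M5−M4)/(6·2)=545/6588, b=Δ4−h4·(2M4+M5)/6=-7145/1647
t_q=33/4 → seg 3, τ=9/4; S=4+26969/3294·τ+-6059/1647·τ²+10483/29646·τ³=183299/23424

  seg 0: a=5 b=-5543/3294 c=0 d=-673/3294
  seg 1: a=0 b=-13619/3294 c=-673/549 d=20243/29646
  seg 2: a=-5 b=11441/1647 c=16205/3294 d=-1049/366
  seg 3: a=4 b=26969/3294 c=-6059/1647 d=10483/29646
  seg 4: a=5 b=-7145/1647 c=-545/1098 d=545/6588
S(33/4) = 183299/23424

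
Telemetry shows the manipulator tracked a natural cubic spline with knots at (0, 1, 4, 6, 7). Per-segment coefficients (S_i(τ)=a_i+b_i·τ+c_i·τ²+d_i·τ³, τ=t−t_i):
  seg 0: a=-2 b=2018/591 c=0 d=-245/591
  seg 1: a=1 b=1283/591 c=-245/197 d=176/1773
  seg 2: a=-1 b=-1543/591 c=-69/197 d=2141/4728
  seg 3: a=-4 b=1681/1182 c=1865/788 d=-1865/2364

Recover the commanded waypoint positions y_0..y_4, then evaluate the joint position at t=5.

y_0=-2 y_1=1 y_2=-1 y_3=-4 y_4=-1
S(5) = -5529/1576

y_0 = S_0(0) = a_0 = -2
y_1 = S_1(0) = a_1 = 1
y_2 = S_2(0) = a_2 = -1
y_3 = S_3(0) = a_3 = -4
y_4 = S_3(1) = -1
t_q=5 is in segment 2 (τ=1); S_2(τ)=-5529/1576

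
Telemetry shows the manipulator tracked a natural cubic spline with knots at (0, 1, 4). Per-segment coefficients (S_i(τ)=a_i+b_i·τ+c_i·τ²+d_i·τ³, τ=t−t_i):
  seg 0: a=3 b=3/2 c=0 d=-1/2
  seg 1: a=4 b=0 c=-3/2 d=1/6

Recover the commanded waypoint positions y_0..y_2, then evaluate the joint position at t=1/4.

y_0 = S_0(0) = a_0 = 3
y_1 = S_1(0) = a_1 = 4
y_2 = S_1(3) = -5
t_q=1/4 is in segment 0 (τ=1/4); S_0(τ)=431/128

y_0=3 y_1=4 y_2=-5
S(1/4) = 431/128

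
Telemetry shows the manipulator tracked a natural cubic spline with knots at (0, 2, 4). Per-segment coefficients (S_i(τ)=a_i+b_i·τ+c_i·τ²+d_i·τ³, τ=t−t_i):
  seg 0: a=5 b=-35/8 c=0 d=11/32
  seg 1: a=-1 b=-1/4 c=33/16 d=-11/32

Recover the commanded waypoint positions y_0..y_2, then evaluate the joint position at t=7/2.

y_0=5 y_1=-1 y_2=4
S(7/2) = 539/256

y_0 = S_0(0) = a_0 = 5
y_1 = S_1(0) = a_1 = -1
y_2 = S_1(2) = 4
t_q=7/2 is in segment 1 (τ=3/2); S_1(τ)=539/256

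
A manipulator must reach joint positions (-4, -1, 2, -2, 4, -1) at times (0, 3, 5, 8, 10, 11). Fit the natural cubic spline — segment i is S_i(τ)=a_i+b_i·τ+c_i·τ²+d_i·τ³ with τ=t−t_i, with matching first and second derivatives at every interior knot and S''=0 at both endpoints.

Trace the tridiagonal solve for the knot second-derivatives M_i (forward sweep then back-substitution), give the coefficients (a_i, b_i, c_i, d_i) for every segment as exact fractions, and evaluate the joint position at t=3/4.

Δ: Δ0=1, Δ1=3/2, Δ2=-4/3, Δ3=3, Δ4=-5
row 1: diag=10, rhs=3; c'=1/5, d'=3/10
row 2: denom=10−2·1/5=48/5; d'=(-17−2·3/10)/(48/5)=-11/6
row 3: denom=10−3·5/16=145/16; d'=(26−3·-11/6)/(145/16)=504/145
row 4: denom=6−2·32/145=806/145; d'=(-48−2·504/145)/(806/145)=-3984/403
back: M4=-3984/403
back: M3=504/145−32/145·-3984/403=2280/403
back: M2=-11/6−5/16·2280/403=-4354/1209
back: M1=3/10−1/5·-4354/1209=2467/2418
M: M0=0, M1=2467/2418, M2=-4354/1209, M3=2280/403, M4=-3984/403, M5=0
seg 0: a=-4, c=M0/2=0, d=(M1−M0)/(6·3)=2467/43524, b=Δ0−h0·(2M0+M1)/6=2369/4836
seg 1: a=-1, c=M1/2=2467/4836, d=(M2−M1)/(6·2)=-3725/9672, b=Δ1−h1·(2M1+M2)/6=4885/2418
seg 2: a=2, c=M2/2=-2177/1209, d=(M3−M2)/(6·3)=5597/10881, b=Δ2−h2·(2M2+M3)/6=-226/403
seg 3: a=-2, c=M3/2=1140/403, d=(M4−M3)/(6·2)=-522/403, b=Δ3−h3·(2M3+M4)/6=1017/403
seg 4: a=4, c=M4/2=-1992/403, d=(M5−M4)/(6·1)=664/403, b=Δ4−h4·(2M4+M5)/6=-687/403
t_q=3/4 → seg 0, τ=3/4; S=-4+2369/4836·τ+0·τ²+2467/43524·τ³=-372301/103168

  seg 0: a=-4 b=2369/4836 c=0 d=2467/43524
  seg 1: a=-1 b=4885/2418 c=2467/4836 d=-3725/9672
  seg 2: a=2 b=-226/403 c=-2177/1209 d=5597/10881
  seg 3: a=-2 b=1017/403 c=1140/403 d=-522/403
  seg 4: a=4 b=-687/403 c=-1992/403 d=664/403
S(3/4) = -372301/103168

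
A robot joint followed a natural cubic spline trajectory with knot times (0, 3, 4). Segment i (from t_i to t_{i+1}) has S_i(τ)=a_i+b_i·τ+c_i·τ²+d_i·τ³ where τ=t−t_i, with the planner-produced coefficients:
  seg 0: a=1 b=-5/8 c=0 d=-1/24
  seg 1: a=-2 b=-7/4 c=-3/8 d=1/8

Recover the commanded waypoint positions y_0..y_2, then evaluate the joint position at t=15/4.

y_0 = S_0(0) = a_0 = 1
y_1 = S_1(0) = a_1 = -2
y_2 = S_1(1) = -4
t_q=15/4 is in segment 1 (τ=3/4); S_1(τ)=-1777/512

y_0=1 y_1=-2 y_2=-4
S(15/4) = -1777/512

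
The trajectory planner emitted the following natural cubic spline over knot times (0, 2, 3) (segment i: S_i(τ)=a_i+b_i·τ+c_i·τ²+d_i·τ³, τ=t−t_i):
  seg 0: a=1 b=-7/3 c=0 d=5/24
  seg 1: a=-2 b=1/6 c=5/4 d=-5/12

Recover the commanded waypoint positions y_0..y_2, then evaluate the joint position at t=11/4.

y_0=1 y_1=-2 y_2=-1
S(11/4) = -345/256

y_0 = S_0(0) = a_0 = 1
y_1 = S_1(0) = a_1 = -2
y_2 = S_1(1) = -1
t_q=11/4 is in segment 1 (τ=3/4); S_1(τ)=-345/256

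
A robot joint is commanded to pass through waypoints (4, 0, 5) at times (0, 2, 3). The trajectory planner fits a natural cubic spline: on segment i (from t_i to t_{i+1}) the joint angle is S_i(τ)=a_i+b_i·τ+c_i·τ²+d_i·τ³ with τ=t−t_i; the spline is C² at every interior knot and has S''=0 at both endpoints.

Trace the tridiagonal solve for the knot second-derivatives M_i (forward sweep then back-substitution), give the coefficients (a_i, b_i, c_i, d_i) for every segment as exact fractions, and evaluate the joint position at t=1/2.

Δ: Δ0=-2, Δ1=5
row 1: diag=6, rhs=42; c'=1/6, d'=7
back: M1=7
M: M0=0, M1=7, M2=0
seg 0: a=4, c=M0/2=0, d=(M1−M0)/(6·2)=7/12, b=Δ0−h0·(2M0+M1)/6=-13/3
seg 1: a=0, c=M1/2=7/2, d=(M2−M1)/(6·1)=-7/6, b=Δ1−h1·(2M1+M2)/6=8/3
t_q=1/2 → seg 0, τ=1/2; S=4+-13/3·τ+0·τ²+7/12·τ³=61/32

  seg 0: a=4 b=-13/3 c=0 d=7/12
  seg 1: a=0 b=8/3 c=7/2 d=-7/6
S(1/2) = 61/32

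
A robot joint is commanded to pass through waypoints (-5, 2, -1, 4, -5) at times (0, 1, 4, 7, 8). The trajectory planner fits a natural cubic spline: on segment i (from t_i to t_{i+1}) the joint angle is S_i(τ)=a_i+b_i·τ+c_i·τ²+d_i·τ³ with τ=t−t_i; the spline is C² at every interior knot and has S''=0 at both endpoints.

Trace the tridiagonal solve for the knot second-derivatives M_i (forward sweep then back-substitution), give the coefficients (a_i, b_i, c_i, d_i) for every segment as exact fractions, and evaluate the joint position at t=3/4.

  seg 0: a=-5 b=653/78 c=0 d=-107/78
  seg 1: a=2 b=166/39 c=-107/26 d=553/702
  seg 2: a=-1 b=5/6 c=116/39 d=-631/702
  seg 3: a=4 b=-218/39 c=-133/26 d=133/78
S(3/4) = 1165/1664

Δ: Δ0=7, Δ1=-1, Δ2=5/3, Δ3=-9
row 1: diag=8, rhs=-48; c'=3/8, d'=-6
row 2: denom=12−3·3/8=87/8; d'=(16−3·-6)/(87/8)=272/87
row 3: denom=8−3·8/29=208/29; d'=(-64−3·272/87)/(208/29)=-133/13
back: M3=-133/13
back: M2=272/87−8/29·-133/13=232/39
back: M1=-6−3/8·232/39=-107/13
M: M0=0, M1=-107/13, M2=232/39, M3=-133/13, M4=0
seg 0: a=-5, c=M0/2=0, d=(M1−M0)/(6·1)=-107/78, b=Δ0−h0·(2M0+M1)/6=653/78
seg 1: a=2, c=M1/2=-107/26, d=(M2−M1)/(6·3)=553/702, b=Δ1−h1·(2M1+M2)/6=166/39
seg 2: a=-1, c=M2/2=116/39, d=(M3−M2)/(6·3)=-631/702, b=Δ2−h2·(2M2+M3)/6=5/6
seg 3: a=4, c=M3/2=-133/26, d=(M4−M3)/(6·1)=133/78, b=Δ3−h3·(2M3+M4)/6=-218/39
t_q=3/4 → seg 0, τ=3/4; S=-5+653/78·τ+0·τ²+-107/78·τ³=1165/1664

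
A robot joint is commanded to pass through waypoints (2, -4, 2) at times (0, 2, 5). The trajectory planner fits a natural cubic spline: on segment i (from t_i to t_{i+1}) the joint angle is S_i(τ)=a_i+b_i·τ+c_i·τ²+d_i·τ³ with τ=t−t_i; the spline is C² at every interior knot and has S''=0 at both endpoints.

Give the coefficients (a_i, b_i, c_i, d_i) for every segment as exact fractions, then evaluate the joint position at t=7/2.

  seg 0: a=2 b=-4 c=0 d=1/4
  seg 1: a=-4 b=-1 c=3/2 d=-1/6
S(7/2) = -43/16

Δ: Δ0=-3, Δ1=2
row 1: diag=10, rhs=30; c'=3/10, d'=3
back: M1=3
M: M0=0, M1=3, M2=0
seg 0: a=2, c=M0/2=0, d=(M1−M0)/(6·2)=1/4, b=Δ0−h0·(2M0+M1)/6=-4
seg 1: a=-4, c=M1/2=3/2, d=(M2−M1)/(6·3)=-1/6, b=Δ1−h1·(2M1+M2)/6=-1
t_q=7/2 → seg 1, τ=3/2; S=-4+-1·τ+3/2·τ²+-1/6·τ³=-43/16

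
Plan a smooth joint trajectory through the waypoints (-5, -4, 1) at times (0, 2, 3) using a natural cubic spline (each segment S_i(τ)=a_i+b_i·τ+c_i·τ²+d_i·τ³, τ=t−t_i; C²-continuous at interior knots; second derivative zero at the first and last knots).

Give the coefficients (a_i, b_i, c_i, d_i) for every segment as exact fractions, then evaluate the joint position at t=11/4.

Δ: Δ0=1/2, Δ1=5
row 1: diag=6, rhs=27; c'=1/6, d'=9/2
back: M1=9/2
M: M0=0, M1=9/2, M2=0
seg 0: a=-5, c=M0/2=0, d=(M1−M0)/(6·2)=3/8, b=Δ0−h0·(2M0+M1)/6=-1
seg 1: a=-4, c=M1/2=9/4, d=(M2−M1)/(6·1)=-3/4, b=Δ1−h1·(2M1+M2)/6=7/2
t_q=11/4 → seg 1, τ=3/4; S=-4+7/2·τ+9/4·τ²+-3/4·τ³=-109/256

  seg 0: a=-5 b=-1 c=0 d=3/8
  seg 1: a=-4 b=7/2 c=9/4 d=-3/4
S(11/4) = -109/256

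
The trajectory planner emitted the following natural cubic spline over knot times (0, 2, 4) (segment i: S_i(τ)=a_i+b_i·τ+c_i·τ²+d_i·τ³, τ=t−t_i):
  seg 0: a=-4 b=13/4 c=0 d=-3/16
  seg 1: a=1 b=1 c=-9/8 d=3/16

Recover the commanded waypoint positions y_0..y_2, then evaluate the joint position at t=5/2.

y_0=-4 y_1=1 y_2=0
S(5/2) = 159/128

y_0 = S_0(0) = a_0 = -4
y_1 = S_1(0) = a_1 = 1
y_2 = S_1(2) = 0
t_q=5/2 is in segment 1 (τ=1/2); S_1(τ)=159/128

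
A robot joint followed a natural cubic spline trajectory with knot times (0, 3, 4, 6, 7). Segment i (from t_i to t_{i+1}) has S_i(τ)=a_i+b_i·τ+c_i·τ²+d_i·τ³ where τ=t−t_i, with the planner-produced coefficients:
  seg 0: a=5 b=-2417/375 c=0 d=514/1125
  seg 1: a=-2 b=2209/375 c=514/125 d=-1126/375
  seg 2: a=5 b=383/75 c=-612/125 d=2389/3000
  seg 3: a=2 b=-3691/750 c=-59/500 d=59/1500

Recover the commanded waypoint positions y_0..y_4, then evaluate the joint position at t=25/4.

y_0 = S_0(0) = a_0 = 5
y_1 = S_1(0) = a_1 = -2
y_2 = S_2(0) = a_2 = 5
y_3 = S_3(0) = a_3 = 2
y_4 = S_3(1) = -3
t_q=25/4 is in segment 3 (τ=1/4); S_3(τ)=24413/32000

y_0=5 y_1=-2 y_2=5 y_3=2 y_4=-3
S(25/4) = 24413/32000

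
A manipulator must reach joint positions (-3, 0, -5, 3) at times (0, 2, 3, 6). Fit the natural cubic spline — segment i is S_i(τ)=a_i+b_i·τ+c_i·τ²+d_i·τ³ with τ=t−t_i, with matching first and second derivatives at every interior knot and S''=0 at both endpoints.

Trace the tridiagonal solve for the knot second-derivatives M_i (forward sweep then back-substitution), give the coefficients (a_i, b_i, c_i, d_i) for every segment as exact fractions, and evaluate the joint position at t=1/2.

Δ: Δ0=3/2, Δ1=-5, Δ2=8/3
row 1: diag=6, rhs=-39; c'=1/6, d'=-13/2
row 2: denom=8−1·1/6=47/6; d'=(46−1·-13/2)/(47/6)=315/47
back: M2=315/47
back: M1=-13/2−1/6·315/47=-358/47
M: M0=0, M1=-358/47, M2=315/47, M3=0
seg 0: a=-3, c=M0/2=0, d=(M1−M0)/(6·2)=-179/282, b=Δ0−h0·(2M0+M1)/6=1139/282
seg 1: a=0, c=M1/2=-179/47, d=(M2−M1)/(6·1)=673/282, b=Δ1−h1·(2M1+M2)/6=-1009/282
seg 2: a=-5, c=M2/2=315/94, d=(M3−M2)/(6·3)=-35/94, b=Δ2−h2·(2M2+M3)/6=-569/141
t_q=1/2 → seg 0, τ=1/2; S=-3+1139/282·τ+0·τ²+-179/282·τ³=-797/752

  seg 0: a=-3 b=1139/282 c=0 d=-179/282
  seg 1: a=0 b=-1009/282 c=-179/47 d=673/282
  seg 2: a=-5 b=-569/141 c=315/94 d=-35/94
S(1/2) = -797/752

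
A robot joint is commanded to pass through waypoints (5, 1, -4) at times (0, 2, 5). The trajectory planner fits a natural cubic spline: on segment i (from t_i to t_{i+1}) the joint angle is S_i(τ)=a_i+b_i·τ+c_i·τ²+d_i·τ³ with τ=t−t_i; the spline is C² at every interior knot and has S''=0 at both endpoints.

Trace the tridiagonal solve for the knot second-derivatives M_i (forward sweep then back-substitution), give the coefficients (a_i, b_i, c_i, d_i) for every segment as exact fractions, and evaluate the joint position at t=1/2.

Δ: Δ0=-2, Δ1=-5/3
row 1: diag=10, rhs=2; c'=3/10, d'=1/5
back: M1=1/5
M: M0=0, M1=1/5, M2=0
seg 0: a=5, c=M0/2=0, d=(M1−M0)/(6·2)=1/60, b=Δ0−h0·(2M0+M1)/6=-31/15
seg 1: a=1, c=M1/2=1/10, d=(M2−M1)/(6·3)=-1/90, b=Δ1−h1·(2M1+M2)/6=-28/15
t_q=1/2 → seg 0, τ=1/2; S=5+-31/15·τ+0·τ²+1/60·τ³=127/32

  seg 0: a=5 b=-31/15 c=0 d=1/60
  seg 1: a=1 b=-28/15 c=1/10 d=-1/90
S(1/2) = 127/32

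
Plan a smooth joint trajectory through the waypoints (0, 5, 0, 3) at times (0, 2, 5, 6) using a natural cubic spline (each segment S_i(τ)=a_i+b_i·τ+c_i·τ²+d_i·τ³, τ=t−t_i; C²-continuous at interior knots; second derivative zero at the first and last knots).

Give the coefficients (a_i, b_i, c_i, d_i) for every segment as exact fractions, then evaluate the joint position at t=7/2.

Δ: Δ0=5/2, Δ1=-5/3, Δ2=3
row 1: diag=10, rhs=-25; c'=3/10, d'=-5/2
row 2: denom=8−3·3/10=71/10; d'=(28−3·-5/2)/(71/10)=5
back: M2=5
back: M1=-5/2−3/10·5=-4
M: M0=0, M1=-4, M2=5, M3=0
seg 0: a=0, c=M0/2=0, d=(M1−M0)/(6·2)=-1/3, b=Δ0−h0·(2M0+M1)/6=23/6
seg 1: a=5, c=M1/2=-2, d=(M2−M1)/(6·3)=1/2, b=Δ1−h1·(2M1+M2)/6=-1/6
seg 2: a=0, c=M2/2=5/2, d=(M3−M2)/(6·1)=-5/6, b=Δ2−h2·(2M2+M3)/6=4/3
t_q=7/2 → seg 1, τ=3/2; S=5+-1/6·τ+-2·τ²+1/2·τ³=31/16

  seg 0: a=0 b=23/6 c=0 d=-1/3
  seg 1: a=5 b=-1/6 c=-2 d=1/2
  seg 2: a=0 b=4/3 c=5/2 d=-5/6
S(7/2) = 31/16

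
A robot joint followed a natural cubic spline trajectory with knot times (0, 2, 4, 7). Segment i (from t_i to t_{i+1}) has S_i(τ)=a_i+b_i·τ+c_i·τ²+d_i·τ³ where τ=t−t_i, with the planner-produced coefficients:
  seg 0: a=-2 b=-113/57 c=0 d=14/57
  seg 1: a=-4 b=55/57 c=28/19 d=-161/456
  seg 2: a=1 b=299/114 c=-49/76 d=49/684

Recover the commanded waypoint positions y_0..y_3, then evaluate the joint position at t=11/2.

y_0=-2 y_1=-4 y_2=1 y_3=5
S(11/2) = 2265/608

y_0 = S_0(0) = a_0 = -2
y_1 = S_1(0) = a_1 = -4
y_2 = S_2(0) = a_2 = 1
y_3 = S_2(3) = 5
t_q=11/2 is in segment 2 (τ=3/2); S_2(τ)=2265/608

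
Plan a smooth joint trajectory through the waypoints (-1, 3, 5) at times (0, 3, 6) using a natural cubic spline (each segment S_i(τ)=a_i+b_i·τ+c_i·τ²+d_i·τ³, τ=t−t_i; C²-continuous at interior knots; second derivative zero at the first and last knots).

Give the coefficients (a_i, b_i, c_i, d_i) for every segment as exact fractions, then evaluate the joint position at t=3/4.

  seg 0: a=-1 b=3/2 c=0 d=-1/54
  seg 1: a=3 b=1 c=-1/6 d=1/54
S(3/4) = 15/128

Δ: Δ0=4/3, Δ1=2/3
row 1: diag=12, rhs=-4; c'=1/4, d'=-1/3
back: M1=-1/3
M: M0=0, M1=-1/3, M2=0
seg 0: a=-1, c=M0/2=0, d=(M1−M0)/(6·3)=-1/54, b=Δ0−h0·(2M0+M1)/6=3/2
seg 1: a=3, c=M1/2=-1/6, d=(M2−M1)/(6·3)=1/54, b=Δ1−h1·(2M1+M2)/6=1
t_q=3/4 → seg 0, τ=3/4; S=-1+3/2·τ+0·τ²+-1/54·τ³=15/128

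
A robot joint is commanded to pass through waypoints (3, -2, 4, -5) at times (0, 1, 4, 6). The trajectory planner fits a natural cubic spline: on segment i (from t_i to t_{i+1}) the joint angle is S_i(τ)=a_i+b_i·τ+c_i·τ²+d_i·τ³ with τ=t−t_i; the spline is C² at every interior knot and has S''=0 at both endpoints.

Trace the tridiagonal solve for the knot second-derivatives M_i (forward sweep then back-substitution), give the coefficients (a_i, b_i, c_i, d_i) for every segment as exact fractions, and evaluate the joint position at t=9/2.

Δ: Δ0=-5, Δ1=2, Δ2=-9/2
row 1: diag=8, rhs=42; c'=3/8, d'=21/4
row 2: denom=10−3·3/8=71/8; d'=(-39−3·21/4)/(71/8)=-438/71
back: M2=-438/71
back: M1=21/4−3/8·-438/71=537/71
M: M0=0, M1=537/71, M2=-438/71, M3=0
seg 0: a=3, c=M0/2=0, d=(M1−M0)/(6·1)=179/142, b=Δ0−h0·(2M0+M1)/6=-889/142
seg 1: a=-2, c=M1/2=537/142, d=(M2−M1)/(6·3)=-325/426, b=Δ1−h1·(2M1+M2)/6=-176/71
seg 2: a=4, c=M2/2=-219/71, d=(M3−M2)/(6·2)=73/142, b=Δ2−h2·(2M2+M3)/6=-55/142
t_q=9/2 → seg 2, τ=1/2; S=4+-55/142·τ+-219/71·τ²+73/142·τ³=3521/1136

  seg 0: a=3 b=-889/142 c=0 d=179/142
  seg 1: a=-2 b=-176/71 c=537/142 d=-325/426
  seg 2: a=4 b=-55/142 c=-219/71 d=73/142
S(9/2) = 3521/1136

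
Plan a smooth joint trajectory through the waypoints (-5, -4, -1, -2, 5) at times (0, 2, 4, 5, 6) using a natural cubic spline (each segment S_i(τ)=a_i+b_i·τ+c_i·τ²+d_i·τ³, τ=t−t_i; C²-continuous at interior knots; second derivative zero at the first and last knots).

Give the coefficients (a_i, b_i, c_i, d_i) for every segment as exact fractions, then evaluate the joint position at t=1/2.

  seg 0: a=-5 b=-17/84 c=0 d=59/336
  seg 1: a=-4 b=40/21 c=59/56 d=-211/336
  seg 2: a=-1 b=-17/12 c=-19/7 d=263/84
  seg 3: a=-2 b=107/42 c=187/28 d=-187/84
S(1/2) = -4551/896

Δ: Δ0=1/2, Δ1=3/2, Δ2=-1, Δ3=7
row 1: diag=8, rhs=6; c'=1/4, d'=3/4
row 2: denom=6−2·1/4=11/2; d'=(-15−2·3/4)/(11/2)=-3
row 3: denom=4−1·2/11=42/11; d'=(48−1·-3)/(42/11)=187/14
back: M3=187/14
back: M2=-3−2/11·187/14=-38/7
back: M1=3/4−1/4·-38/7=59/28
M: M0=0, M1=59/28, M2=-38/7, M3=187/14, M4=0
seg 0: a=-5, c=M0/2=0, d=(M1−M0)/(6·2)=59/336, b=Δ0−h0·(2M0+M1)/6=-17/84
seg 1: a=-4, c=M1/2=59/56, d=(M2−M1)/(6·2)=-211/336, b=Δ1−h1·(2M1+M2)/6=40/21
seg 2: a=-1, c=M2/2=-19/7, d=(M3−M2)/(6·1)=263/84, b=Δ2−h2·(2M2+M3)/6=-17/12
seg 3: a=-2, c=M3/2=187/28, d=(M4−M3)/(6·1)=-187/84, b=Δ3−h3·(2M3+M4)/6=107/42
t_q=1/2 → seg 0, τ=1/2; S=-5+-17/84·τ+0·τ²+59/336·τ³=-4551/896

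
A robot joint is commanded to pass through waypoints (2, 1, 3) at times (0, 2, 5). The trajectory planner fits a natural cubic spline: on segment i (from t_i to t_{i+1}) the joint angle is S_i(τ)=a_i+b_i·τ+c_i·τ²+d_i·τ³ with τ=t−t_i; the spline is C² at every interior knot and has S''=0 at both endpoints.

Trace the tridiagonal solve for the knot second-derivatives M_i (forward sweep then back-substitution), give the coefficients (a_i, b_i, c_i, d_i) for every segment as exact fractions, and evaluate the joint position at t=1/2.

  seg 0: a=2 b=-11/15 c=0 d=7/120
  seg 1: a=1 b=-1/30 c=7/20 d=-7/180
S(1/2) = 105/64

Δ: Δ0=-1/2, Δ1=2/3
row 1: diag=10, rhs=7; c'=3/10, d'=7/10
back: M1=7/10
M: M0=0, M1=7/10, M2=0
seg 0: a=2, c=M0/2=0, d=(M1−M0)/(6·2)=7/120, b=Δ0−h0·(2M0+M1)/6=-11/15
seg 1: a=1, c=M1/2=7/20, d=(M2−M1)/(6·3)=-7/180, b=Δ1−h1·(2M1+M2)/6=-1/30
t_q=1/2 → seg 0, τ=1/2; S=2+-11/15·τ+0·τ²+7/120·τ³=105/64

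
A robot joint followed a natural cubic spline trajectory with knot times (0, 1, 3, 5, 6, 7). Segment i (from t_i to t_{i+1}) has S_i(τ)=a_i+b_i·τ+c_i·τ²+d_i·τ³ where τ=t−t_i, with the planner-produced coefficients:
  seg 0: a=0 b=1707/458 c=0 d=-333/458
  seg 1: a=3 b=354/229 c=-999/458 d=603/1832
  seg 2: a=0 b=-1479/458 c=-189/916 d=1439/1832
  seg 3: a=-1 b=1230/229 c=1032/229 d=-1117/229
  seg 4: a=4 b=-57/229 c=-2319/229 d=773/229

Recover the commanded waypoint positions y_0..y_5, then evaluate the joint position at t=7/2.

y_0 = S_0(0) = a_0 = 0
y_1 = S_1(0) = a_1 = 3
y_2 = S_2(0) = a_2 = 0
y_3 = S_3(0) = a_3 = -1
y_4 = S_4(0) = a_4 = 4
y_5 = S_4(1) = -3
t_q=7/2 is in segment 2 (τ=1/2); S_2(τ)=-22981/14656

y_0=0 y_1=3 y_2=0 y_3=-1 y_4=4 y_5=-3
S(7/2) = -22981/14656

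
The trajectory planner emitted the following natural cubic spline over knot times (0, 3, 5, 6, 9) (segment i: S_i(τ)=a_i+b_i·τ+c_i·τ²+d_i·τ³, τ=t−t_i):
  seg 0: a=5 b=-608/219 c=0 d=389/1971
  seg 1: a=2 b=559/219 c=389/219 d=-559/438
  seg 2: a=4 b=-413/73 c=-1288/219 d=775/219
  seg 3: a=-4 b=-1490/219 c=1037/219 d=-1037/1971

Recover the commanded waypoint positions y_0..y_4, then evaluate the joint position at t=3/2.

y_0 = S_0(0) = a_0 = 5
y_1 = S_1(0) = a_1 = 2
y_2 = S_2(0) = a_2 = 4
y_3 = S_3(0) = a_3 = -4
y_4 = S_3(3) = 4
t_q=3/2 is in segment 0 (τ=3/2); S_0(τ)=877/584

y_0=5 y_1=2 y_2=4 y_3=-4 y_4=4
S(3/2) = 877/584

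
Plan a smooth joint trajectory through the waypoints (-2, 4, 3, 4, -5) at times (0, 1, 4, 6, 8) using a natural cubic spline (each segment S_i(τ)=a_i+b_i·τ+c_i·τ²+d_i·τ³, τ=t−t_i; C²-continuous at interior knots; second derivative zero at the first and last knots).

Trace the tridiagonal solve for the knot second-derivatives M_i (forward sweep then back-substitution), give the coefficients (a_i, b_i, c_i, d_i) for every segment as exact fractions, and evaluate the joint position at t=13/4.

Δ: Δ0=6, Δ1=-1/3, Δ2=1/2, Δ3=-9/2
row 1: diag=8, rhs=-38; c'=3/8, d'=-19/4
row 2: denom=10−3·3/8=71/8; d'=(5−3·-19/4)/(71/8)=154/71
row 3: denom=8−2·16/71=536/71; d'=(-30−2·154/71)/(536/71)=-1219/268
back: M3=-1219/268
back: M2=154/71−16/71·-1219/268=214/67
back: M1=-19/4−3/8·214/67=-797/134
M: M0=0, M1=-797/134, M2=214/67, M3=-1219/268, M4=0
seg 0: a=-2, c=M0/2=0, d=(M1−M0)/(6·1)=-797/804, b=Δ0−h0·(2M0+M1)/6=5621/804
seg 1: a=4, c=M1/2=-797/268, d=(M2−M1)/(6·3)=1225/2412, b=Δ1−h1·(2M1+M2)/6=1615/402
seg 2: a=3, c=M2/2=107/67, d=(M3−M2)/(6·2)=-2075/3216, b=Δ2−h2·(2M2+M3)/6=-91/804
seg 3: a=4, c=M3/2=-1219/536, d=(M4−M3)/(6·2)=1219/3216, b=Δ3−h3·(2M3+M4)/6=-295/201
t_q=13/4 → seg 1, τ=9/4; S=4+1615/402·τ+-797/268·τ²+1225/2412·τ³=64645/17152

  seg 0: a=-2 b=5621/804 c=0 d=-797/804
  seg 1: a=4 b=1615/402 c=-797/268 d=1225/2412
  seg 2: a=3 b=-91/804 c=107/67 d=-2075/3216
  seg 3: a=4 b=-295/201 c=-1219/536 d=1219/3216
S(13/4) = 64645/17152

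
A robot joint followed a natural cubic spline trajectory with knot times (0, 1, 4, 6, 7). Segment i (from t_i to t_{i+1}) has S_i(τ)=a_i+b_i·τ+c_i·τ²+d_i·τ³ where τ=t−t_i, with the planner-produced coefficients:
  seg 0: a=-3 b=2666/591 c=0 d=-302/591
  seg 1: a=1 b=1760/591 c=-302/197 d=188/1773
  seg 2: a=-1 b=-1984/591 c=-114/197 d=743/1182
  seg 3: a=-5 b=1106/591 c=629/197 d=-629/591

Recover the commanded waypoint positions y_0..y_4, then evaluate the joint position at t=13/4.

y_0 = S_0(0) = a_0 = -3
y_1 = S_1(0) = a_1 = 1
y_2 = S_2(0) = a_2 = -1
y_3 = S_3(0) = a_3 = -5
y_4 = S_3(1) = -1
t_q=13/4 is in segment 1 (τ=9/4); S_1(τ)=3617/3152

y_0=-3 y_1=1 y_2=-1 y_3=-5 y_4=-1
S(13/4) = 3617/3152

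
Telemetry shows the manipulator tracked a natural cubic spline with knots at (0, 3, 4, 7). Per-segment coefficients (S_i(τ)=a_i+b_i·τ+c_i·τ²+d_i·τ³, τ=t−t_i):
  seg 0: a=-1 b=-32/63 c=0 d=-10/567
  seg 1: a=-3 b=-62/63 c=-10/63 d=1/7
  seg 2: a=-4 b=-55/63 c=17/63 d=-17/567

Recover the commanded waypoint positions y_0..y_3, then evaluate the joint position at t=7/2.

y_0 = S_0(0) = a_0 = -1
y_1 = S_1(0) = a_1 = -3
y_2 = S_2(0) = a_2 = -4
y_3 = S_2(3) = -5
t_q=7/2 is in segment 1 (τ=1/2); S_1(τ)=-253/72

y_0=-1 y_1=-3 y_2=-4 y_3=-5
S(7/2) = -253/72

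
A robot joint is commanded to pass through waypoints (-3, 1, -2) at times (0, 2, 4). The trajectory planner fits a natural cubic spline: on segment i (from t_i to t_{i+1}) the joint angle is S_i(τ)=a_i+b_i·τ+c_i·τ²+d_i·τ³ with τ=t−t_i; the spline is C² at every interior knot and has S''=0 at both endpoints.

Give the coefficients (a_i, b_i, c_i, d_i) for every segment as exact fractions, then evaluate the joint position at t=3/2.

  seg 0: a=-3 b=23/8 c=0 d=-7/32
  seg 1: a=1 b=1/4 c=-21/16 d=7/32
S(3/2) = 147/256

Δ: Δ0=2, Δ1=-3/2
row 1: diag=8, rhs=-21; c'=1/4, d'=-21/8
back: M1=-21/8
M: M0=0, M1=-21/8, M2=0
seg 0: a=-3, c=M0/2=0, d=(M1−M0)/(6·2)=-7/32, b=Δ0−h0·(2M0+M1)/6=23/8
seg 1: a=1, c=M1/2=-21/16, d=(M2−M1)/(6·2)=7/32, b=Δ1−h1·(2M1+M2)/6=1/4
t_q=3/2 → seg 0, τ=3/2; S=-3+23/8·τ+0·τ²+-7/32·τ³=147/256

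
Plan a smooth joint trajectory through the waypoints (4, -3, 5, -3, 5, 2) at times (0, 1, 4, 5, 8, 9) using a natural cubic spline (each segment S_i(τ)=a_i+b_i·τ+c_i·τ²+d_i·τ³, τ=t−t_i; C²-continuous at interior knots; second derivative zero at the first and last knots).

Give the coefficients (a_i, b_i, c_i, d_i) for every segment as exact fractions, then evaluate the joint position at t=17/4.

  seg 0: a=4 b=-8990/987 c=0 d=2081/987
  seg 1: a=-3 b=-2747/987 c=2081/329 d=-4450/2961
  seg 2: a=5 b=-5339/987 c=-2369/329 d=650/141
  seg 3: a=-3 b=-5903/987 c=2181/329 d=-3698/2961
  seg 4: a=5 b=73/987 c=-1517/329 d=1517/987
S(17/4) = 34423/10528

Δ: Δ0=-7, Δ1=8/3, Δ2=-8, Δ3=8/3, Δ4=-3
row 1: diag=8, rhs=58; c'=3/8, d'=29/4
row 2: denom=8−3·3/8=55/8; d'=(-64−3·29/4)/(55/8)=-686/55
row 3: denom=8−1·8/55=432/55; d'=(64−1·-686/55)/(432/55)=701/72
row 4: denom=8−3·55/144=329/48; d'=(-34−3·701/72)/(329/48)=-3034/329
back: M4=-3034/329
back: M3=701/72−55/144·-3034/329=4362/329
back: M2=-686/55−8/55·4362/329=-4738/329
back: M1=29/4−3/8·-4738/329=4162/329
M: M0=0, M1=4162/329, M2=-4738/329, M3=4362/329, M4=-3034/329, M5=0
seg 0: a=4, c=M0/2=0, d=(M1−M0)/(6·1)=2081/987, b=Δ0−h0·(2M0+M1)/6=-8990/987
seg 1: a=-3, c=M1/2=2081/329, d=(M2−M1)/(6·3)=-4450/2961, b=Δ1−h1·(2M1+M2)/6=-2747/987
seg 2: a=5, c=M2/2=-2369/329, d=(M3−M2)/(6·1)=650/141, b=Δ2−h2·(2M2+M3)/6=-5339/987
seg 3: a=-3, c=M3/2=2181/329, d=(M4−M3)/(6·3)=-3698/2961, b=Δ3−h3·(2M3+M4)/6=-5903/987
seg 4: a=5, c=M4/2=-1517/329, d=(M5−M4)/(6·1)=1517/987, b=Δ4−h4·(2M4+M5)/6=73/987
t_q=17/4 → seg 2, τ=1/4; S=5+-5339/987·τ+-2369/329·τ²+650/141·τ³=34423/10528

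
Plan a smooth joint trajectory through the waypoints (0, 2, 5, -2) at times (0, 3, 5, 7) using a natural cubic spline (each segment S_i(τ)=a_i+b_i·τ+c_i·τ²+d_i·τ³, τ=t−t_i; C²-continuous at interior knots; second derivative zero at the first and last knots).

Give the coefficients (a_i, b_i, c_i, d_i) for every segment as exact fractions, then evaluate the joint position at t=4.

Δ: Δ0=2/3, Δ1=3/2, Δ2=-7/2
row 1: diag=10, rhs=5; c'=1/5, d'=1/2
row 2: denom=8−2·1/5=38/5; d'=(-30−2·1/2)/(38/5)=-155/38
back: M2=-155/38
back: M1=1/2−1/5·-155/38=25/19
M: M0=0, M1=25/19, M2=-155/38, M3=0
seg 0: a=0, c=M0/2=0, d=(M1−M0)/(6·3)=25/342, b=Δ0−h0·(2M0+M1)/6=1/114
seg 1: a=2, c=M1/2=25/38, d=(M2−M1)/(6·2)=-205/456, b=Δ1−h1·(2M1+M2)/6=113/57
seg 2: a=5, c=M2/2=-155/76, d=(M3−M2)/(6·2)=155/456, b=Δ2−h2·(2M2+M3)/6=-89/114
t_q=4 → seg 1, τ=1; S=2+113/57·τ+25/38·τ²+-205/456·τ³=637/152

  seg 0: a=0 b=1/114 c=0 d=25/342
  seg 1: a=2 b=113/57 c=25/38 d=-205/456
  seg 2: a=5 b=-89/114 c=-155/76 d=155/456
S(4) = 637/152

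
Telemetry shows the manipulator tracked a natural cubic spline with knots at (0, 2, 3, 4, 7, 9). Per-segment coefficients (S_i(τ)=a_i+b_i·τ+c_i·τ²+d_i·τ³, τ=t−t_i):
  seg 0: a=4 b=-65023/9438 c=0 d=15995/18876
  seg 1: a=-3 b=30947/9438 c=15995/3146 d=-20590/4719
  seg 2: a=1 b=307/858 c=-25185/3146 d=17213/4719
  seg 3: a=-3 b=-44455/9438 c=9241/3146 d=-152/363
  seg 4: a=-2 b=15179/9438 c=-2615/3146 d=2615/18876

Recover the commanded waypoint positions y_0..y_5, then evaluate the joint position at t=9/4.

y_0 = S_0(0) = a_0 = 4
y_1 = S_1(0) = a_1 = -3
y_2 = S_2(0) = a_2 = 1
y_3 = S_3(0) = a_3 = -3
y_4 = S_4(0) = a_4 = -2
y_5 = S_4(2) = -1
t_q=9/4 is in segment 1 (τ=1/4); S_1(τ)=-48591/25168

y_0=4 y_1=-3 y_2=1 y_3=-3 y_4=-2 y_5=-1
S(9/4) = -48591/25168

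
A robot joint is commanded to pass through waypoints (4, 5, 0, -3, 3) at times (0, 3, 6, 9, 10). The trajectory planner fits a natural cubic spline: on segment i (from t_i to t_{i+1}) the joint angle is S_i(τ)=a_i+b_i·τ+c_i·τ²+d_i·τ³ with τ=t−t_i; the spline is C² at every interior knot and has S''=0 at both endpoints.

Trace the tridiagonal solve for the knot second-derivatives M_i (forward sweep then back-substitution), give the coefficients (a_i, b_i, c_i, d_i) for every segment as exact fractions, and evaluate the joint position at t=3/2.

Δ: Δ0=1/3, Δ1=-5/3, Δ2=-1, Δ3=6
row 1: diag=12, rhs=-12; c'=1/4, d'=-1
row 2: denom=12−3·1/4=45/4; d'=(4−3·-1)/(45/4)=28/45
row 3: denom=8−3·4/15=36/5; d'=(42−3·28/45)/(36/5)=301/54
back: M3=301/54
back: M2=28/45−4/15·301/54=-70/81
back: M1=-1−1/4·-70/81=-127/162
M: M0=0, M1=-127/162, M2=-70/81, M3=301/54, M4=0
seg 0: a=4, c=M0/2=0, d=(M1−M0)/(6·3)=-127/2916, b=Δ0−h0·(2M0+M1)/6=235/324
seg 1: a=5, c=M1/2=-127/324, d=(M2−M1)/(6·3)=-13/2916, b=Δ1−h1·(2M1+M2)/6=-73/162
seg 2: a=0, c=M2/2=-35/81, d=(M3−M2)/(6·3)=1043/2916, b=Δ2−h2·(2M2+M3)/6=-947/324
seg 3: a=-3, c=M3/2=301/108, d=(M4−M3)/(6·1)=-301/324, b=Δ3−h3·(2M3+M4)/6=671/162
t_q=3/2 → seg 0, τ=3/2; S=4+235/324·τ+0·τ²+-127/2916·τ³=1423/288

  seg 0: a=4 b=235/324 c=0 d=-127/2916
  seg 1: a=5 b=-73/162 c=-127/324 d=-13/2916
  seg 2: a=0 b=-947/324 c=-35/81 d=1043/2916
  seg 3: a=-3 b=671/162 c=301/108 d=-301/324
S(3/2) = 1423/288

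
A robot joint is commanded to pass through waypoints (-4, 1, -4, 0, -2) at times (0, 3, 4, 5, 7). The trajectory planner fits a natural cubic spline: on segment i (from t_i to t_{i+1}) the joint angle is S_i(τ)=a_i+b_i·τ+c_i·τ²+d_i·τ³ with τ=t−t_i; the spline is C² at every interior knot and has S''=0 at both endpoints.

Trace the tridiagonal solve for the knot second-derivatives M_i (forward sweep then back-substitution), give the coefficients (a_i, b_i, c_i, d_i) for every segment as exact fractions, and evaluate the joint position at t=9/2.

  seg 0: a=-4 b=2801/534 c=0 d=-637/1602
  seg 1: a=1 b=-1466/267 c=-637/178 d=2173/534
  seg 2: a=-4 b=-235/534 c=768/89 d=-2237/534
  seg 3: a=0 b=1135/267 c=-701/178 d=701/1068
S(9/2) = -3683/1424

Δ: Δ0=5/3, Δ1=-5, Δ2=4, Δ3=-1
row 1: diag=8, rhs=-40; c'=1/8, d'=-5
row 2: denom=4−1·1/8=31/8; d'=(54−1·-5)/(31/8)=472/31
row 3: denom=6−1·8/31=178/31; d'=(-30−1·472/31)/(178/31)=-701/89
back: M3=-701/89
back: M2=472/31−8/31·-701/89=1536/89
back: M1=-5−1/8·1536/89=-637/89
M: M0=0, M1=-637/89, M2=1536/89, M3=-701/89, M4=0
seg 0: a=-4, c=M0/2=0, d=(M1−M0)/(6·3)=-637/1602, b=Δ0−h0·(2M0+M1)/6=2801/534
seg 1: a=1, c=M1/2=-637/178, d=(M2−M1)/(6·1)=2173/534, b=Δ1−h1·(2M1+M2)/6=-1466/267
seg 2: a=-4, c=M2/2=768/89, d=(M3−M2)/(6·1)=-2237/534, b=Δ2−h2·(2M2+M3)/6=-235/534
seg 3: a=0, c=M3/2=-701/178, d=(M4−M3)/(6·2)=701/1068, b=Δ3−h3·(2M3+M4)/6=1135/267
t_q=9/2 → seg 2, τ=1/2; S=-4+-235/534·τ+768/89·τ²+-2237/534·τ³=-3683/1424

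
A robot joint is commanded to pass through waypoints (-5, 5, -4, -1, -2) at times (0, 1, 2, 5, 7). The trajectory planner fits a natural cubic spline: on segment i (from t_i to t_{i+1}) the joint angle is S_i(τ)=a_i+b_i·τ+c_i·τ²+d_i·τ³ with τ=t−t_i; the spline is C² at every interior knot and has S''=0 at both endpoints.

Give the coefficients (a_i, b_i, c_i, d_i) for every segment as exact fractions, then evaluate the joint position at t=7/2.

  seg 0: a=-5 b=8387/548 c=0 d=-2907/548
  seg 1: a=5 b=-167/274 c=-8721/548 d=4123/548
  seg 2: a=-4 b=-5407/548 c=912/137 d=-1663/1644
  seg 3: a=-1 b=757/274 c=-1341/548 d=447/1096
S(7/2) = -31723/4384

Δ: Δ0=10, Δ1=-9, Δ2=1, Δ3=-1/2
row 1: diag=4, rhs=-114; c'=1/4, d'=-57/2
row 2: denom=8−1·1/4=31/4; d'=(60−1·-57/2)/(31/4)=354/31
row 3: denom=10−3·12/31=274/31; d'=(-9−3·354/31)/(274/31)=-1341/274
back: M3=-1341/274
back: M2=354/31−12/31·-1341/274=1824/137
back: M1=-57/2−1/4·1824/137=-8721/274
M: M0=0, M1=-8721/274, M2=1824/137, M3=-1341/274, M4=0
seg 0: a=-5, c=M0/2=0, d=(M1−M0)/(6·1)=-2907/548, b=Δ0−h0·(2M0+M1)/6=8387/548
seg 1: a=5, c=M1/2=-8721/548, d=(M2−M1)/(6·1)=4123/548, b=Δ1−h1·(2M1+M2)/6=-167/274
seg 2: a=-4, c=M2/2=912/137, d=(M3−M2)/(6·3)=-1663/1644, b=Δ2−h2·(2M2+M3)/6=-5407/548
seg 3: a=-1, c=M3/2=-1341/548, d=(M4−M3)/(6·2)=447/1096, b=Δ3−h3·(2M3+M4)/6=757/274
t_q=7/2 → seg 2, τ=3/2; S=-4+-5407/548·τ+912/137·τ²+-1663/1644·τ³=-31723/4384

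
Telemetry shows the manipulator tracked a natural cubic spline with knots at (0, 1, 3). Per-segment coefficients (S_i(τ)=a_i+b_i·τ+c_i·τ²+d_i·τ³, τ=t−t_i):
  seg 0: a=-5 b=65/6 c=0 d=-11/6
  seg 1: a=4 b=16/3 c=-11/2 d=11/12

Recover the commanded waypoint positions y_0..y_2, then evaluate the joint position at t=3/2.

y_0=-5 y_1=4 y_2=0
S(3/2) = 173/32

y_0 = S_0(0) = a_0 = -5
y_1 = S_1(0) = a_1 = 4
y_2 = S_1(2) = 0
t_q=3/2 is in segment 1 (τ=1/2); S_1(τ)=173/32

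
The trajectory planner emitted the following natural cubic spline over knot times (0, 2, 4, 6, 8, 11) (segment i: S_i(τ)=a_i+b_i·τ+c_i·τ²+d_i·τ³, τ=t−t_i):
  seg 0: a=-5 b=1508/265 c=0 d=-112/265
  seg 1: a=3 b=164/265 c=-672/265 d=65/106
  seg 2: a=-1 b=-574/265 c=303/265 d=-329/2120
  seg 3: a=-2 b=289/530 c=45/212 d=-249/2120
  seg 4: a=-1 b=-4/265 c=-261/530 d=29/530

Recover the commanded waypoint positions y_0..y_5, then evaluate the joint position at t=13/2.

y_0=-5 y_1=3 y_2=-1 y_3=-2 y_4=-1 y_5=-4
S(13/2) = -5729/3392

y_0 = S_0(0) = a_0 = -5
y_1 = S_1(0) = a_1 = 3
y_2 = S_2(0) = a_2 = -1
y_3 = S_3(0) = a_3 = -2
y_4 = S_4(0) = a_4 = -1
y_5 = S_4(3) = -4
t_q=13/2 is in segment 3 (τ=1/2); S_3(τ)=-5729/3392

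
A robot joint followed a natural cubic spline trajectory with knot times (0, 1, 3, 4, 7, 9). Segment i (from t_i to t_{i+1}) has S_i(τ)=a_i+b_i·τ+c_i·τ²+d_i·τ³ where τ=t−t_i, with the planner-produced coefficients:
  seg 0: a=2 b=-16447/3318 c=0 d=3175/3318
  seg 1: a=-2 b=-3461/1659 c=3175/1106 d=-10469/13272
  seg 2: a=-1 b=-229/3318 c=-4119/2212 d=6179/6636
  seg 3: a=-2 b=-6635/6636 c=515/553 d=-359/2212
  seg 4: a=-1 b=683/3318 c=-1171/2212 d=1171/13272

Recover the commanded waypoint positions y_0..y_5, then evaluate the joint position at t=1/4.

y_0=2 y_1=-2 y_2=-1 y_3=-2 y_4=-1 y_5=-2
S(1/4) = 54909/70784

y_0 = S_0(0) = a_0 = 2
y_1 = S_1(0) = a_1 = -2
y_2 = S_2(0) = a_2 = -1
y_3 = S_3(0) = a_3 = -2
y_4 = S_4(0) = a_4 = -1
y_5 = S_4(2) = -2
t_q=1/4 is in segment 0 (τ=1/4); S_0(τ)=54909/70784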